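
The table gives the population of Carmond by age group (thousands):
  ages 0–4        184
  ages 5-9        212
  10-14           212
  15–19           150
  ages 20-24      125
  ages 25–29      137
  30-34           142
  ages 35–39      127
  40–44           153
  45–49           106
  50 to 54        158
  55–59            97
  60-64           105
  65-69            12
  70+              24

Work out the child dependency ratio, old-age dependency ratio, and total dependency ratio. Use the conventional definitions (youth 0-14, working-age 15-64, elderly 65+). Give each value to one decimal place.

Youth dependency ratio: 46.8
Old-age dependency ratio: 2.8
Total dependency ratio: 49.5

0–14: 184 + 212 + 212 = 608
15–64: 150 + 125 + 137 + 142 + 127 + 153 + 106 + 158 + 97 + 105 = 1,300
65+: 12 + 24 = 36
Youth dependency ratio = 608 / 1,300 × 100 = 46.8
Old-age dependency ratio = 36 / 1,300 × 100 = 2.8
Total dependency ratio = (608 + 36) / 1,300 × 100 = 644 / 1,300 × 100 = 49.5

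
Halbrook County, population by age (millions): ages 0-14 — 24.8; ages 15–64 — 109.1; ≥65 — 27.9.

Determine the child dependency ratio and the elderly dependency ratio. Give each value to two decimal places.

Youth dependency ratio = 24.8 / 109.1 × 100 = 22.73
Old-age dependency ratio = 27.9 / 109.1 × 100 = 25.57

Youth dependency ratio: 22.73
Old-age dependency ratio: 25.57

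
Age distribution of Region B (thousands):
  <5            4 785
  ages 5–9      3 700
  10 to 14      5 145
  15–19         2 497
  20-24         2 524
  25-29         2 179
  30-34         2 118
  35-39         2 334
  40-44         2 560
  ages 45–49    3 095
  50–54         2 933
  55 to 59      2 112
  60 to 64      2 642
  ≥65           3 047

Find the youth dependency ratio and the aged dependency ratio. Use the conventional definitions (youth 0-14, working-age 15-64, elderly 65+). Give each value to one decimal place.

Youth dependency ratio: 54.5
Old-age dependency ratio: 12.2

0–14: 4 785 + 3 700 + 5 145 = 13 630
15–64: 2 497 + 2 524 + 2 179 + 2 118 + 2 334 + 2 560 + 3 095 + 2 933 + 2 112 + 2 642 = 24 994
65+: 3 047
Youth dependency ratio = 13 630 / 24 994 × 100 = 54.5
Old-age dependency ratio = 3 047 / 24 994 × 100 = 12.2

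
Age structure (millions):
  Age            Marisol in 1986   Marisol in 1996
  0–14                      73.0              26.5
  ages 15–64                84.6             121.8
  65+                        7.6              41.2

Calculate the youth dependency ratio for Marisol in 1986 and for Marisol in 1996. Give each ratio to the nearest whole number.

Marisol in 1986: 73.0 / 84.6 × 100 = 86
Marisol in 1996: 26.5 / 121.8 × 100 = 22

Marisol in 1986: 86
Marisol in 1996: 22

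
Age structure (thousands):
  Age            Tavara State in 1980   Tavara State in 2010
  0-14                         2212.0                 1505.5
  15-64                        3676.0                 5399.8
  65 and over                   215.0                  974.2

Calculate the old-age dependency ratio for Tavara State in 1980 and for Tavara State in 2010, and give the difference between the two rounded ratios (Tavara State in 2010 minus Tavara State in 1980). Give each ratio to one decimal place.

Tavara State in 1980: 215.0 / 3676.0 × 100 = 5.8
Tavara State in 2010: 974.2 / 5399.8 × 100 = 18.0

Tavara State in 1980: 5.8
Tavara State in 2010: 18.0
Difference: +12.2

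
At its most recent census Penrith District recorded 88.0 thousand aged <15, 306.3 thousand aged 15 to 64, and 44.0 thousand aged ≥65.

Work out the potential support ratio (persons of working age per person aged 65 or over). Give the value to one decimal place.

Potential support ratio: 7.0

Potential support ratio = 306.3 / 44.0 = 7.0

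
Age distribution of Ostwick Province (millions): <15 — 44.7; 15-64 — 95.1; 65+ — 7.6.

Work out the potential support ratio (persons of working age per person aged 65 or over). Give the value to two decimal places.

Potential support ratio: 12.51

Potential support ratio = 95.1 / 7.6 = 12.51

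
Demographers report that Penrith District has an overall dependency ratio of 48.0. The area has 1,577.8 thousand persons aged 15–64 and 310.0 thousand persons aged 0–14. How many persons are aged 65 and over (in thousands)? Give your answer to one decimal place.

Total dependency ratio = (youth + elderly) / working-age × 100
48.0 = (310.0 + E) / 1,577.8 × 100
⇒ 447.3

Aged 65 and over: 447.3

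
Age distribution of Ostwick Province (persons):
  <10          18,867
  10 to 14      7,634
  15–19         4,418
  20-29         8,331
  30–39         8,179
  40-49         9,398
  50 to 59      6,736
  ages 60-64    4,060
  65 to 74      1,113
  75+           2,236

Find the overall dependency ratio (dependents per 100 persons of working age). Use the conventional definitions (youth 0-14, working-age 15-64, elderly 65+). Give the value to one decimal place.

0–14: 18,867 + 7,634 = 26,501
15–64: 4,418 + 8,331 + 8,179 + 9,398 + 6,736 + 4,060 = 41,122
65+: 1,113 + 2,236 = 3,349
Total dependency ratio = (26,501 + 3,349) / 41,122 × 100 = 29,850 / 41,122 × 100 = 72.6

Total dependency ratio: 72.6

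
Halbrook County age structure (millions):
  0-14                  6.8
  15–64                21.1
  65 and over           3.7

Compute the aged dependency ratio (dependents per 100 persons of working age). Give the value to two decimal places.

Old-age dependency ratio = 3.7 / 21.1 × 100 = 17.54

Old-age dependency ratio: 17.54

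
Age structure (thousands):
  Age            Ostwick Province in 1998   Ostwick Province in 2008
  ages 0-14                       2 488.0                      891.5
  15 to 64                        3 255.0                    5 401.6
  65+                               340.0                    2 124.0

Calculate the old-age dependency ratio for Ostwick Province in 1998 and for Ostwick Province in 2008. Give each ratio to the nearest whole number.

Ostwick Province in 1998: 340.0 / 3 255.0 × 100 = 10
Ostwick Province in 2008: 2 124.0 / 5 401.6 × 100 = 39

Ostwick Province in 1998: 10
Ostwick Province in 2008: 39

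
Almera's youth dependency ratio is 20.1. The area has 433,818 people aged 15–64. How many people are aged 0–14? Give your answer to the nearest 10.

Youth dependency ratio = youth / working-age × 100
20.1 = Y / 433,818 × 100
⇒ 87,200

Aged 0–14: 87,200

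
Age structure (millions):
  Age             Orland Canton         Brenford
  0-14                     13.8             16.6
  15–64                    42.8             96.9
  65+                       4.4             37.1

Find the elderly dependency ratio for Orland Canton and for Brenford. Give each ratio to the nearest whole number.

Orland Canton: 10
Brenford: 38

Orland Canton: 4.4 / 42.8 × 100 = 10
Brenford: 37.1 / 96.9 × 100 = 38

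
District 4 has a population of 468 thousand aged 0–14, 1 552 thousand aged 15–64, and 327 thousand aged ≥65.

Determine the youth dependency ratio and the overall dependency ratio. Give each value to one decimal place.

Youth dependency ratio: 30.2
Total dependency ratio: 51.2

Youth dependency ratio = 468 / 1 552 × 100 = 30.2
Total dependency ratio = (468 + 327) / 1 552 × 100 = 795 / 1 552 × 100 = 51.2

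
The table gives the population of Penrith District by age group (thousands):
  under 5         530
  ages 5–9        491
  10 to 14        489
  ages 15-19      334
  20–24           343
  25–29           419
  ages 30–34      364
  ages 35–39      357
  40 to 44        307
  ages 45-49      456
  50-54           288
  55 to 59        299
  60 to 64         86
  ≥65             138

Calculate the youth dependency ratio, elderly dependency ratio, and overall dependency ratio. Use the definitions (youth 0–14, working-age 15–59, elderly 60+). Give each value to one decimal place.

Youth dependency ratio: 47.7
Old-age dependency ratio: 7.1
Total dependency ratio: 54.8

0–14: 530 + 491 + 489 = 1 510
15–59: 334 + 343 + 419 + 364 + 357 + 307 + 456 + 288 + 299 = 3 167
60+: 86 + 138 = 224
Youth dependency ratio = 1 510 / 3 167 × 100 = 47.7
Old-age dependency ratio = 224 / 3 167 × 100 = 7.1
Total dependency ratio = (1 510 + 224) / 3 167 × 100 = 1 734 / 3 167 × 100 = 54.8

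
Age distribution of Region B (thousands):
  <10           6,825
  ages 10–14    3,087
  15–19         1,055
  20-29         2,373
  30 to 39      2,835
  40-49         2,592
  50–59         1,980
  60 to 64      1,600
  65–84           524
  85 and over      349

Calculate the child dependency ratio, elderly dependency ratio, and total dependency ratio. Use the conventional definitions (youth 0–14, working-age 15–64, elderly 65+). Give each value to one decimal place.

0–14: 6,825 + 3,087 = 9,912
15–64: 1,055 + 2,373 + 2,835 + 2,592 + 1,980 + 1,600 = 12,435
65+: 524 + 349 = 873
Youth dependency ratio = 9,912 / 12,435 × 100 = 79.7
Old-age dependency ratio = 873 / 12,435 × 100 = 7.0
Total dependency ratio = (9,912 + 873) / 12,435 × 100 = 10,785 / 12,435 × 100 = 86.7

Youth dependency ratio: 79.7
Old-age dependency ratio: 7.0
Total dependency ratio: 86.7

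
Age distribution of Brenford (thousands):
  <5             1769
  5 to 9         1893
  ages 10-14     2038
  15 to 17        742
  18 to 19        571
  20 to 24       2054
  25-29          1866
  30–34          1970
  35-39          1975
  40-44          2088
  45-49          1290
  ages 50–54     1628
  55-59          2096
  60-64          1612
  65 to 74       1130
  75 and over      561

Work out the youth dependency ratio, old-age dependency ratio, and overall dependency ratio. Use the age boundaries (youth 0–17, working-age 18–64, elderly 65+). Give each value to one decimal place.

Youth dependency ratio: 37.6
Old-age dependency ratio: 9.9
Total dependency ratio: 47.4

0–17: 1769 + 1893 + 2038 + 742 = 6442
18–64: 571 + 2054 + 1866 + 1970 + 1975 + 2088 + 1290 + 1628 + 2096 + 1612 = 17150
65+: 1130 + 561 = 1691
Youth dependency ratio = 6442 / 17150 × 100 = 37.6
Old-age dependency ratio = 1691 / 17150 × 100 = 9.9
Total dependency ratio = (6442 + 1691) / 17150 × 100 = 8133 / 17150 × 100 = 47.4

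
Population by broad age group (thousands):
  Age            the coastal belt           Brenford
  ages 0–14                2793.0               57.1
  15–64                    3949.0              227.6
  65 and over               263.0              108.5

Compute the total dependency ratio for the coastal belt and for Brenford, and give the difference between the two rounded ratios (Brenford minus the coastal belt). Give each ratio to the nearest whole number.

the coastal belt: (2793.0 + 263.0) / 3949.0 × 100 = 3056.0 / 3949.0 × 100 = 77
Brenford: (57.1 + 108.5) / 227.6 × 100 = 165.6 / 227.6 × 100 = 73

the coastal belt: 77
Brenford: 73
Difference: -4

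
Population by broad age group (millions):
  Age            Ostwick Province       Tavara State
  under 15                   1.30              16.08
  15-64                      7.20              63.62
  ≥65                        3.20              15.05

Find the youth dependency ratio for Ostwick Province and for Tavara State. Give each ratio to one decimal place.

Ostwick Province: 1.30 / 7.20 × 100 = 18.1
Tavara State: 16.08 / 63.62 × 100 = 25.3

Ostwick Province: 18.1
Tavara State: 25.3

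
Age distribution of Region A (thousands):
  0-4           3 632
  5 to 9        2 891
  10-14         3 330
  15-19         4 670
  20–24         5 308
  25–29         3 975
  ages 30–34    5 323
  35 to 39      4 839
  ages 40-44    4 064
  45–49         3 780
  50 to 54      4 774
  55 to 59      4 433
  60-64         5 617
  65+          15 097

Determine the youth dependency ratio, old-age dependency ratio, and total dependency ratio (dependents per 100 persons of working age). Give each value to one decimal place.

Youth dependency ratio: 21.1
Old-age dependency ratio: 32.3
Total dependency ratio: 53.3

0–14: 3 632 + 2 891 + 3 330 = 9 853
15–64: 4 670 + 5 308 + 3 975 + 5 323 + 4 839 + 4 064 + 3 780 + 4 774 + 4 433 + 5 617 = 46 783
65+: 15 097
Youth dependency ratio = 9 853 / 46 783 × 100 = 21.1
Old-age dependency ratio = 15 097 / 46 783 × 100 = 32.3
Total dependency ratio = (9 853 + 15 097) / 46 783 × 100 = 24 950 / 46 783 × 100 = 53.3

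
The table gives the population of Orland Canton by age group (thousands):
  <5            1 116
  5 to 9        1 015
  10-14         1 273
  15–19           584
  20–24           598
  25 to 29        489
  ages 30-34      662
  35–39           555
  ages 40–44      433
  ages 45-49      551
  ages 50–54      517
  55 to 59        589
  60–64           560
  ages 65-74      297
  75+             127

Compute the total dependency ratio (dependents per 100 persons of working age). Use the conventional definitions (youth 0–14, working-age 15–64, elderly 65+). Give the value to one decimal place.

Total dependency ratio: 69.1

0–14: 1 116 + 1 015 + 1 273 = 3 404
15–64: 584 + 598 + 489 + 662 + 555 + 433 + 551 + 517 + 589 + 560 = 5 538
65+: 297 + 127 = 424
Total dependency ratio = (3 404 + 424) / 5 538 × 100 = 3 828 / 5 538 × 100 = 69.1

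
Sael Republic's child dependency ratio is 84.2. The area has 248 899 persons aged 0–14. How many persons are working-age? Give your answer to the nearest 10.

Working-age: 295 600

Youth dependency ratio = youth / working-age × 100
84.2 = 248 899 / W × 100
⇒ 295 600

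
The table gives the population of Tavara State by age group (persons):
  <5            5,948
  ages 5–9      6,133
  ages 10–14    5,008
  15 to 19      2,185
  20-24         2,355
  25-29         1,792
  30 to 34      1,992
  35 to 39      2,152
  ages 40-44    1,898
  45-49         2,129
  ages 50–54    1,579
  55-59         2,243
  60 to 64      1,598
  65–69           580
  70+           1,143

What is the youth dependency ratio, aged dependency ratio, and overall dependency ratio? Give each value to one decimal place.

Youth dependency ratio: 85.8
Old-age dependency ratio: 8.6
Total dependency ratio: 94.4

0–14: 5,948 + 6,133 + 5,008 = 17,089
15–64: 2,185 + 2,355 + 1,792 + 1,992 + 2,152 + 1,898 + 2,129 + 1,579 + 2,243 + 1,598 = 19,923
65+: 580 + 1,143 = 1,723
Youth dependency ratio = 17,089 / 19,923 × 100 = 85.8
Old-age dependency ratio = 1,723 / 19,923 × 100 = 8.6
Total dependency ratio = (17,089 + 1,723) / 19,923 × 100 = 18,812 / 19,923 × 100 = 94.4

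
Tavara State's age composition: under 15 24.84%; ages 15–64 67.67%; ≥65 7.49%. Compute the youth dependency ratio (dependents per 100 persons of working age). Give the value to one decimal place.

Youth dependency ratio: 36.7

Youth dependency ratio = 24.84 / 67.67 × 100 = 36.7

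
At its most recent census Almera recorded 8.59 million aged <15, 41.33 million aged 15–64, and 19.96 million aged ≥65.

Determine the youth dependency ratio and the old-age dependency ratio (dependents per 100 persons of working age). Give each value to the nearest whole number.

Youth dependency ratio = 8.59 / 41.33 × 100 = 21
Old-age dependency ratio = 19.96 / 41.33 × 100 = 48

Youth dependency ratio: 21
Old-age dependency ratio: 48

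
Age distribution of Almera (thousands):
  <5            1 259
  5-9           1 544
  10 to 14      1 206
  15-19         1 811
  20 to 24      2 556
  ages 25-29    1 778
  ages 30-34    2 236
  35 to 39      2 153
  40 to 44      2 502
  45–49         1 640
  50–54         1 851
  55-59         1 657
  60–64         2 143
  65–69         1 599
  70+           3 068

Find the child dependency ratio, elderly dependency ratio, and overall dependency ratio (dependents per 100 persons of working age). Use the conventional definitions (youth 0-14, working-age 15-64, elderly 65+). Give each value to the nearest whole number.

0–14: 1 259 + 1 544 + 1 206 = 4 009
15–64: 1 811 + 2 556 + 1 778 + 2 236 + 2 153 + 2 502 + 1 640 + 1 851 + 1 657 + 2 143 = 20 327
65+: 1 599 + 3 068 = 4 667
Youth dependency ratio = 4 009 / 20 327 × 100 = 20
Old-age dependency ratio = 4 667 / 20 327 × 100 = 23
Total dependency ratio = (4 009 + 4 667) / 20 327 × 100 = 8 676 / 20 327 × 100 = 43

Youth dependency ratio: 20
Old-age dependency ratio: 23
Total dependency ratio: 43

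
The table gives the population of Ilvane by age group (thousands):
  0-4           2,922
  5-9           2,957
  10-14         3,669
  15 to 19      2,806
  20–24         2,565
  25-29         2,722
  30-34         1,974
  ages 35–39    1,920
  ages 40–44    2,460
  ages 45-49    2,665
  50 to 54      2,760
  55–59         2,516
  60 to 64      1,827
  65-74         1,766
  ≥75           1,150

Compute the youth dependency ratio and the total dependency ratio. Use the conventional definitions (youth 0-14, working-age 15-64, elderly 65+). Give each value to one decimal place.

Youth dependency ratio: 39.4
Total dependency ratio: 51.5

0–14: 2,922 + 2,957 + 3,669 = 9,548
15–64: 2,806 + 2,565 + 2,722 + 1,974 + 1,920 + 2,460 + 2,665 + 2,760 + 2,516 + 1,827 = 24,215
65+: 1,766 + 1,150 = 2,916
Youth dependency ratio = 9,548 / 24,215 × 100 = 39.4
Total dependency ratio = (9,548 + 2,916) / 24,215 × 100 = 12,464 / 24,215 × 100 = 51.5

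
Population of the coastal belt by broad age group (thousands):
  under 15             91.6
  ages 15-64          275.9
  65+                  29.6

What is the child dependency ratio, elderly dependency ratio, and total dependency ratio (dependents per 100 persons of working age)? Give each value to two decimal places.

Youth dependency ratio: 33.20
Old-age dependency ratio: 10.73
Total dependency ratio: 43.93

Youth dependency ratio = 91.6 / 275.9 × 100 = 33.20
Old-age dependency ratio = 29.6 / 275.9 × 100 = 10.73
Total dependency ratio = (91.6 + 29.6) / 275.9 × 100 = 121.2 / 275.9 × 100 = 43.93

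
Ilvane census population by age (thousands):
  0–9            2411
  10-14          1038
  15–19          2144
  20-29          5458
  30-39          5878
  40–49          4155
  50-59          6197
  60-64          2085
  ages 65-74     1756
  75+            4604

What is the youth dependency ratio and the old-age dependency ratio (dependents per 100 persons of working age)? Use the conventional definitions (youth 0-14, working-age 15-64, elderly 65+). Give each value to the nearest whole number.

Youth dependency ratio: 13
Old-age dependency ratio: 25

0–14: 2411 + 1038 = 3449
15–64: 2144 + 5458 + 5878 + 4155 + 6197 + 2085 = 25917
65+: 1756 + 4604 = 6360
Youth dependency ratio = 3449 / 25917 × 100 = 13
Old-age dependency ratio = 6360 / 25917 × 100 = 25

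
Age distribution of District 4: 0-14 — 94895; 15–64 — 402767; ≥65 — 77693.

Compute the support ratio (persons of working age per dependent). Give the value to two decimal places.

Support ratio = 402767 / (94895 + 77693) = 402767 / 172588 = 2.33

Support ratio: 2.33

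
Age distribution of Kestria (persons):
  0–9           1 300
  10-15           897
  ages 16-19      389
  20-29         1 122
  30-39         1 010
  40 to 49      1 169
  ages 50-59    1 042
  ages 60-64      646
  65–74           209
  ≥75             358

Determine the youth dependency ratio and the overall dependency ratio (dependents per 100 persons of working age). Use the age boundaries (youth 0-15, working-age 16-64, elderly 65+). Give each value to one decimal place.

0–15: 1 300 + 897 = 2 197
16–64: 389 + 1 122 + 1 010 + 1 169 + 1 042 + 646 = 5 378
65+: 209 + 358 = 567
Youth dependency ratio = 2 197 / 5 378 × 100 = 40.9
Total dependency ratio = (2 197 + 567) / 5 378 × 100 = 2 764 / 5 378 × 100 = 51.4

Youth dependency ratio: 40.9
Total dependency ratio: 51.4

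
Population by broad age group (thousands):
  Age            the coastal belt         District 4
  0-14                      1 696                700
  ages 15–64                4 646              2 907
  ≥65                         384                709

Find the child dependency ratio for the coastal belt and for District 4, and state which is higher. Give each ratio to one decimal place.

the coastal belt: 1 696 / 4 646 × 100 = 36.5
District 4: 700 / 2 907 × 100 = 24.1

the coastal belt: 36.5
District 4: 24.1
Higher: the coastal belt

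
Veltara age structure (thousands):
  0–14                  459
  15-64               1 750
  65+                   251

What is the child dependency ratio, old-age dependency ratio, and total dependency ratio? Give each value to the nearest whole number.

Youth dependency ratio: 26
Old-age dependency ratio: 14
Total dependency ratio: 41

Youth dependency ratio = 459 / 1 750 × 100 = 26
Old-age dependency ratio = 251 / 1 750 × 100 = 14
Total dependency ratio = (459 + 251) / 1 750 × 100 = 710 / 1 750 × 100 = 41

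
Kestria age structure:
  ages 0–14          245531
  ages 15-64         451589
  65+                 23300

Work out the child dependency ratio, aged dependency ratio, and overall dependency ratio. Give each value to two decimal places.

Youth dependency ratio: 54.37
Old-age dependency ratio: 5.16
Total dependency ratio: 59.53

Youth dependency ratio = 245531 / 451589 × 100 = 54.37
Old-age dependency ratio = 23300 / 451589 × 100 = 5.16
Total dependency ratio = (245531 + 23300) / 451589 × 100 = 268831 / 451589 × 100 = 59.53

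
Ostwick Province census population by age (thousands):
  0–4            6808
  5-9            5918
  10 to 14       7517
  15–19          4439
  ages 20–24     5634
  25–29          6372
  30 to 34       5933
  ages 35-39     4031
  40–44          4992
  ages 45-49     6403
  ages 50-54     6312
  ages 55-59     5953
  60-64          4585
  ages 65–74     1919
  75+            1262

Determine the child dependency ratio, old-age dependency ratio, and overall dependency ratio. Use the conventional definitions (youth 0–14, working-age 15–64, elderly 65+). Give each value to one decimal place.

0–14: 6808 + 5918 + 7517 = 20243
15–64: 4439 + 5634 + 6372 + 5933 + 4031 + 4992 + 6403 + 6312 + 5953 + 4585 = 54654
65+: 1919 + 1262 = 3181
Youth dependency ratio = 20243 / 54654 × 100 = 37.0
Old-age dependency ratio = 3181 / 54654 × 100 = 5.8
Total dependency ratio = (20243 + 3181) / 54654 × 100 = 23424 / 54654 × 100 = 42.9

Youth dependency ratio: 37.0
Old-age dependency ratio: 5.8
Total dependency ratio: 42.9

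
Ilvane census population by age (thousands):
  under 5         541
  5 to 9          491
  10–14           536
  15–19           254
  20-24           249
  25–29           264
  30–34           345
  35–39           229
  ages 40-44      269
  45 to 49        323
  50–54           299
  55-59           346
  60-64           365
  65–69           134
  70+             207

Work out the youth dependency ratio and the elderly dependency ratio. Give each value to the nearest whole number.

Youth dependency ratio: 53
Old-age dependency ratio: 12

0–14: 541 + 491 + 536 = 1,568
15–64: 254 + 249 + 264 + 345 + 229 + 269 + 323 + 299 + 346 + 365 = 2,943
65+: 134 + 207 = 341
Youth dependency ratio = 1,568 / 2,943 × 100 = 53
Old-age dependency ratio = 341 / 2,943 × 100 = 12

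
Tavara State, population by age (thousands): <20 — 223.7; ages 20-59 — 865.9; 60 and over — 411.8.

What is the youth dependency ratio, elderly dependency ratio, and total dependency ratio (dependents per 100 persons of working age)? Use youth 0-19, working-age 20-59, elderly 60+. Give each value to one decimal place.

Youth dependency ratio = 223.7 / 865.9 × 100 = 25.8
Old-age dependency ratio = 411.8 / 865.9 × 100 = 47.6
Total dependency ratio = (223.7 + 411.8) / 865.9 × 100 = 635.5 / 865.9 × 100 = 73.4

Youth dependency ratio: 25.8
Old-age dependency ratio: 47.6
Total dependency ratio: 73.4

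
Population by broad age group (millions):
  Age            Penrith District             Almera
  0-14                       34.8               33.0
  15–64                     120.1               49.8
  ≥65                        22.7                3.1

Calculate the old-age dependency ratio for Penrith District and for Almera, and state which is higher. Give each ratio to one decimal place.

Penrith District: 18.9
Almera: 6.2
Higher: Penrith District

Penrith District: 22.7 / 120.1 × 100 = 18.9
Almera: 3.1 / 49.8 × 100 = 6.2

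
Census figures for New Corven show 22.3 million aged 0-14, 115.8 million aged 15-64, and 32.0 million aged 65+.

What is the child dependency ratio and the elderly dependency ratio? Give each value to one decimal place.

Youth dependency ratio = 22.3 / 115.8 × 100 = 19.3
Old-age dependency ratio = 32.0 / 115.8 × 100 = 27.6

Youth dependency ratio: 19.3
Old-age dependency ratio: 27.6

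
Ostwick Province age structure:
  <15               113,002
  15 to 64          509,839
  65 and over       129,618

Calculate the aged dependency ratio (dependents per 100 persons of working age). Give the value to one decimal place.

Old-age dependency ratio = 129,618 / 509,839 × 100 = 25.4

Old-age dependency ratio: 25.4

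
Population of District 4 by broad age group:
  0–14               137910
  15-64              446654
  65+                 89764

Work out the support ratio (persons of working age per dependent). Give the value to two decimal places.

Support ratio = 446654 / (137910 + 89764) = 446654 / 227674 = 1.96

Support ratio: 1.96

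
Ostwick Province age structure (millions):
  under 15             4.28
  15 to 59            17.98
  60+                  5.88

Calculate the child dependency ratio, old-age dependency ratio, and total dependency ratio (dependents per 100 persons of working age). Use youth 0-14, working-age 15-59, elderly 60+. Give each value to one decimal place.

Youth dependency ratio: 23.8
Old-age dependency ratio: 32.7
Total dependency ratio: 56.5

Youth dependency ratio = 4.28 / 17.98 × 100 = 23.8
Old-age dependency ratio = 5.88 / 17.98 × 100 = 32.7
Total dependency ratio = (4.28 + 5.88) / 17.98 × 100 = 10.16 / 17.98 × 100 = 56.5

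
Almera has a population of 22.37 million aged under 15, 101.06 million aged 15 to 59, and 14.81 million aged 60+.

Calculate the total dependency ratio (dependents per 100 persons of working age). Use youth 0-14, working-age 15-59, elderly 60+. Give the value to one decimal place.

Total dependency ratio = (22.37 + 14.81) / 101.06 × 100 = 37.18 / 101.06 × 100 = 36.8

Total dependency ratio: 36.8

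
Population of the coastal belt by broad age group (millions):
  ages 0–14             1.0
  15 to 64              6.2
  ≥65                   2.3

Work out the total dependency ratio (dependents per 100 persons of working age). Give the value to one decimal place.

Total dependency ratio: 53.2

Total dependency ratio = (1.0 + 2.3) / 6.2 × 100 = 3.3 / 6.2 × 100 = 53.2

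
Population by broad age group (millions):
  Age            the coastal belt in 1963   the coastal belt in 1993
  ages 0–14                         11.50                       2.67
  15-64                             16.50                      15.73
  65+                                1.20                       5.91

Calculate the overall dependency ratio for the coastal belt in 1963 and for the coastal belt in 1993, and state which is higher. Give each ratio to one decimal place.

the coastal belt in 1963: (11.50 + 1.20) / 16.50 × 100 = 12.70 / 16.50 × 100 = 77.0
the coastal belt in 1993: (2.67 + 5.91) / 15.73 × 100 = 8.58 / 15.73 × 100 = 54.5

the coastal belt in 1963: 77.0
the coastal belt in 1993: 54.5
Higher: the coastal belt in 1963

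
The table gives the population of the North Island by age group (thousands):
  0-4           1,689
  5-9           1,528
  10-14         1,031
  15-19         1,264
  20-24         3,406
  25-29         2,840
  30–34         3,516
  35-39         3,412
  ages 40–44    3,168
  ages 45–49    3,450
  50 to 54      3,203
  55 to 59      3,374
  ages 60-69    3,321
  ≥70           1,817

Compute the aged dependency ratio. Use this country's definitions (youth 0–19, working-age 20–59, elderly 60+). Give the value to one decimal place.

Old-age dependency ratio: 19.5

0–19: 1,689 + 1,528 + 1,031 + 1,264 = 5,512
20–59: 3,406 + 2,840 + 3,516 + 3,412 + 3,168 + 3,450 + 3,203 + 3,374 = 26,369
60+: 3,321 + 1,817 = 5,138
Old-age dependency ratio = 5,138 / 26,369 × 100 = 19.5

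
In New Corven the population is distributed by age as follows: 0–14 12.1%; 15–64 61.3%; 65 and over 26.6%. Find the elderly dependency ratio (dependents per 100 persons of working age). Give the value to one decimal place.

Old-age dependency ratio: 43.4

Old-age dependency ratio = 26.6 / 61.3 × 100 = 43.4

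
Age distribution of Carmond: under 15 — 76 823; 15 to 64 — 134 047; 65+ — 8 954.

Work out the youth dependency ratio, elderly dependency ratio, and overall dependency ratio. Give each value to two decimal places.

Youth dependency ratio = 76 823 / 134 047 × 100 = 57.31
Old-age dependency ratio = 8 954 / 134 047 × 100 = 6.68
Total dependency ratio = (76 823 + 8 954) / 134 047 × 100 = 85 777 / 134 047 × 100 = 63.99

Youth dependency ratio: 57.31
Old-age dependency ratio: 6.68
Total dependency ratio: 63.99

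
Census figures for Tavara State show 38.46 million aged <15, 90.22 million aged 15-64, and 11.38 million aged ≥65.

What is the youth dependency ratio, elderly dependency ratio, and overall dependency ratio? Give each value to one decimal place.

Youth dependency ratio: 42.6
Old-age dependency ratio: 12.6
Total dependency ratio: 55.2

Youth dependency ratio = 38.46 / 90.22 × 100 = 42.6
Old-age dependency ratio = 11.38 / 90.22 × 100 = 12.6
Total dependency ratio = (38.46 + 11.38) / 90.22 × 100 = 49.84 / 90.22 × 100 = 55.2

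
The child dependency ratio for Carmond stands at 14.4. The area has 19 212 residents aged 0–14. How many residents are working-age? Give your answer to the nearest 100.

Working-age: 133 400

Youth dependency ratio = youth / working-age × 100
14.4 = 19 212 / W × 100
⇒ 133 400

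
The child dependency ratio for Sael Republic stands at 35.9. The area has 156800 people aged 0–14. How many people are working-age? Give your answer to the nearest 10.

Youth dependency ratio = youth / working-age × 100
35.9 = 156800 / W × 100
⇒ 436770

Working-age: 436770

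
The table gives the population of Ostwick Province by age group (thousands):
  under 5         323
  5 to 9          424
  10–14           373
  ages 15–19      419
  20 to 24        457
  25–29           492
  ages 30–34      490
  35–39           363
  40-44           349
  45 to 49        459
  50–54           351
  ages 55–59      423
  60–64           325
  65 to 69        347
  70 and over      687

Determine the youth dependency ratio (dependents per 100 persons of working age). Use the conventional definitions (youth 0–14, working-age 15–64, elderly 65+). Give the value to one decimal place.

0–14: 323 + 424 + 373 = 1 120
15–64: 419 + 457 + 492 + 490 + 363 + 349 + 459 + 351 + 423 + 325 = 4 128
65+: 347 + 687 = 1 034
Youth dependency ratio = 1 120 / 4 128 × 100 = 27.1

Youth dependency ratio: 27.1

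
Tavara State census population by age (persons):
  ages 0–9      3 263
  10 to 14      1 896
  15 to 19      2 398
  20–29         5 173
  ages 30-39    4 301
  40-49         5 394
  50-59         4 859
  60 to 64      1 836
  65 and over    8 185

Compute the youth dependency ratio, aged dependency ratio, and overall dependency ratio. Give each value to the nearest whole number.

Youth dependency ratio: 22
Old-age dependency ratio: 34
Total dependency ratio: 56

0–14: 3 263 + 1 896 = 5 159
15–64: 2 398 + 5 173 + 4 301 + 5 394 + 4 859 + 1 836 = 23 961
65+: 8 185
Youth dependency ratio = 5 159 / 23 961 × 100 = 22
Old-age dependency ratio = 8 185 / 23 961 × 100 = 34
Total dependency ratio = (5 159 + 8 185) / 23 961 × 100 = 13 344 / 23 961 × 100 = 56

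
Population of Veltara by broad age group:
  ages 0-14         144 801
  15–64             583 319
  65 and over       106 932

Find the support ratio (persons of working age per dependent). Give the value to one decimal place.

Support ratio: 2.3

Support ratio = 583 319 / (144 801 + 106 932) = 583 319 / 251 733 = 2.3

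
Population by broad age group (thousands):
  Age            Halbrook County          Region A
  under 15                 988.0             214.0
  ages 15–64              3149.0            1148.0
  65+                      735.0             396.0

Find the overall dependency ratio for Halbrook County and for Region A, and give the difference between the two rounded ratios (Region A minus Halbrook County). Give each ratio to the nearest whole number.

Halbrook County: 55
Region A: 53
Difference: -2

Halbrook County: (988.0 + 735.0) / 3149.0 × 100 = 1723.0 / 3149.0 × 100 = 55
Region A: (214.0 + 396.0) / 1148.0 × 100 = 610.0 / 1148.0 × 100 = 53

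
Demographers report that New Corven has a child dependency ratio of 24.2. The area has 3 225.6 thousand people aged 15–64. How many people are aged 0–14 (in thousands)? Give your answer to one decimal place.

Aged 0–14: 780.6

Youth dependency ratio = youth / working-age × 100
24.2 = Y / 3 225.6 × 100
⇒ 780.6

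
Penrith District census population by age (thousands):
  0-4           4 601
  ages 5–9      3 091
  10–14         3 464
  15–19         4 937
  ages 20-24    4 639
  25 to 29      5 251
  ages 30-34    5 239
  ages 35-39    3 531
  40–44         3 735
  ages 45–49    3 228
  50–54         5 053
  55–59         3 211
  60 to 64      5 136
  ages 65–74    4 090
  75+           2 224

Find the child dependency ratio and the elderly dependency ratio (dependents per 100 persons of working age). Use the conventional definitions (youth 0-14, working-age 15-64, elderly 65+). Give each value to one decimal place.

0–14: 4 601 + 3 091 + 3 464 = 11 156
15–64: 4 937 + 4 639 + 5 251 + 5 239 + 3 531 + 3 735 + 3 228 + 5 053 + 3 211 + 5 136 = 43 960
65+: 4 090 + 2 224 = 6 314
Youth dependency ratio = 11 156 / 43 960 × 100 = 25.4
Old-age dependency ratio = 6 314 / 43 960 × 100 = 14.4

Youth dependency ratio: 25.4
Old-age dependency ratio: 14.4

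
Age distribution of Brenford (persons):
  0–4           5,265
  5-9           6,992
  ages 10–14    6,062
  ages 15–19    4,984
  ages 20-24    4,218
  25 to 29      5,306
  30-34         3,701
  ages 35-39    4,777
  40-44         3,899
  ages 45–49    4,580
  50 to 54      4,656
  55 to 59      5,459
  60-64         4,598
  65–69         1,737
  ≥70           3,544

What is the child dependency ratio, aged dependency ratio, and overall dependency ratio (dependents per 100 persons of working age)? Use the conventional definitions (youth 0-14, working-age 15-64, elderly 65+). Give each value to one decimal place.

Youth dependency ratio: 39.7
Old-age dependency ratio: 11.4
Total dependency ratio: 51.1

0–14: 5,265 + 6,992 + 6,062 = 18,319
15–64: 4,984 + 4,218 + 5,306 + 3,701 + 4,777 + 3,899 + 4,580 + 4,656 + 5,459 + 4,598 = 46,178
65+: 1,737 + 3,544 = 5,281
Youth dependency ratio = 18,319 / 46,178 × 100 = 39.7
Old-age dependency ratio = 5,281 / 46,178 × 100 = 11.4
Total dependency ratio = (18,319 + 5,281) / 46,178 × 100 = 23,600 / 46,178 × 100 = 51.1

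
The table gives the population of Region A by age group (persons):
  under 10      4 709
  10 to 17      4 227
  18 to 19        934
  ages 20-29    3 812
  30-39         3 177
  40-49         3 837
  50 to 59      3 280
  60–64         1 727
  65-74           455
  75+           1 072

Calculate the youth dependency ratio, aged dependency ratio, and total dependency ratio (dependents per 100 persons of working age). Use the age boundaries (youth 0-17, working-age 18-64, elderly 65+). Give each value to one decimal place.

Youth dependency ratio: 53.3
Old-age dependency ratio: 9.1
Total dependency ratio: 62.4

0–17: 4 709 + 4 227 = 8 936
18–64: 934 + 3 812 + 3 177 + 3 837 + 3 280 + 1 727 = 16 767
65+: 455 + 1 072 = 1 527
Youth dependency ratio = 8 936 / 16 767 × 100 = 53.3
Old-age dependency ratio = 1 527 / 16 767 × 100 = 9.1
Total dependency ratio = (8 936 + 1 527) / 16 767 × 100 = 10 463 / 16 767 × 100 = 62.4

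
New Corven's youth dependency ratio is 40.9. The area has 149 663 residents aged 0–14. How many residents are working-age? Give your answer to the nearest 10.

Youth dependency ratio = youth / working-age × 100
40.9 = 149 663 / W × 100
⇒ 365 920

Working-age: 365 920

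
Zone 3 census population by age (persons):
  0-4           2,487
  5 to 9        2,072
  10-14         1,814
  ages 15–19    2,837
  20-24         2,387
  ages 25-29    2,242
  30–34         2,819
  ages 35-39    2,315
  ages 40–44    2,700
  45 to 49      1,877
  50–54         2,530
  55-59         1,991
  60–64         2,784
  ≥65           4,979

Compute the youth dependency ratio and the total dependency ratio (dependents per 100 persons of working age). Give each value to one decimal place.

0–14: 2,487 + 2,072 + 1,814 = 6,373
15–64: 2,837 + 2,387 + 2,242 + 2,819 + 2,315 + 2,700 + 1,877 + 2,530 + 1,991 + 2,784 = 24,482
65+: 4,979
Youth dependency ratio = 6,373 / 24,482 × 100 = 26.0
Total dependency ratio = (6,373 + 4,979) / 24,482 × 100 = 11,352 / 24,482 × 100 = 46.4

Youth dependency ratio: 26.0
Total dependency ratio: 46.4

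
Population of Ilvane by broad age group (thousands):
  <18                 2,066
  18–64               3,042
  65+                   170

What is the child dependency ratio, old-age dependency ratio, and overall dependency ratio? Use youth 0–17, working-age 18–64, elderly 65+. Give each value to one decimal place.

Youth dependency ratio: 67.9
Old-age dependency ratio: 5.6
Total dependency ratio: 73.5

Youth dependency ratio = 2,066 / 3,042 × 100 = 67.9
Old-age dependency ratio = 170 / 3,042 × 100 = 5.6
Total dependency ratio = (2,066 + 170) / 3,042 × 100 = 2,236 / 3,042 × 100 = 73.5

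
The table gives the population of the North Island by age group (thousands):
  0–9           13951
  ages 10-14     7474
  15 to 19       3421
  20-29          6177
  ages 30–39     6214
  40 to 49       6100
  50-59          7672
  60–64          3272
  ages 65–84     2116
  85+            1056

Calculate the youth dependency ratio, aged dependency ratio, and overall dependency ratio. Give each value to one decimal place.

Youth dependency ratio: 65.2
Old-age dependency ratio: 9.7
Total dependency ratio: 74.9

0–14: 13951 + 7474 = 21425
15–64: 3421 + 6177 + 6214 + 6100 + 7672 + 3272 = 32856
65+: 2116 + 1056 = 3172
Youth dependency ratio = 21425 / 32856 × 100 = 65.2
Old-age dependency ratio = 3172 / 32856 × 100 = 9.7
Total dependency ratio = (21425 + 3172) / 32856 × 100 = 24597 / 32856 × 100 = 74.9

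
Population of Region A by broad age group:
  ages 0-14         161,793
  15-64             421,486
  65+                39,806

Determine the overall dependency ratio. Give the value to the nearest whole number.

Total dependency ratio: 48

Total dependency ratio = (161,793 + 39,806) / 421,486 × 100 = 201,599 / 421,486 × 100 = 48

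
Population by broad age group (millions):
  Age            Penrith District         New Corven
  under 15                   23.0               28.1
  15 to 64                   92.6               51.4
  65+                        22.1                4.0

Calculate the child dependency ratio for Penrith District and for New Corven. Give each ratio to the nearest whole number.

Penrith District: 25
New Corven: 55

Penrith District: 23.0 / 92.6 × 100 = 25
New Corven: 28.1 / 51.4 × 100 = 55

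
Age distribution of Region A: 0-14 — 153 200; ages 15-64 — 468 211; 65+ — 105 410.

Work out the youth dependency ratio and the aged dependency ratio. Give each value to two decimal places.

Youth dependency ratio = 153 200 / 468 211 × 100 = 32.72
Old-age dependency ratio = 105 410 / 468 211 × 100 = 22.51

Youth dependency ratio: 32.72
Old-age dependency ratio: 22.51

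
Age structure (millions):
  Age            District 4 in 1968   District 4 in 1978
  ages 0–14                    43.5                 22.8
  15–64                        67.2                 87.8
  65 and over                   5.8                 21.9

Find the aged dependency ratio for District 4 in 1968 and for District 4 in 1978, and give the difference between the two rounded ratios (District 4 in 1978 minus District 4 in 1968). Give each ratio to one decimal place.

District 4 in 1968: 5.8 / 67.2 × 100 = 8.6
District 4 in 1978: 21.9 / 87.8 × 100 = 24.9

District 4 in 1968: 8.6
District 4 in 1978: 24.9
Difference: +16.3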